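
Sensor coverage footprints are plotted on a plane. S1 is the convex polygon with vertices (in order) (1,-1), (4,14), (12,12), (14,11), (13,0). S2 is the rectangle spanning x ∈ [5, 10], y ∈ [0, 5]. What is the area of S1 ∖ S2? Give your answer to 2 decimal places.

|S1| = 147, |S1∩S2| = 25.
|S1 ∖ S2| = |S1| − |S1∩S2| = 147 − 25 = 122.00.

122.00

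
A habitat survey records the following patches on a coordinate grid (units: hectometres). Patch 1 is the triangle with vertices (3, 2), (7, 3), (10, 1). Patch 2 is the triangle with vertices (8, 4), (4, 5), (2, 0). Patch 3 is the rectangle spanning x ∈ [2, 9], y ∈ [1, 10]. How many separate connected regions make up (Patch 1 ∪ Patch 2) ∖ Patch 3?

(Patch 1 ∪ Patch 2) ∖ Patch 3 splits into 2 disjoint pieces (area 0.2619, area 0.55).

2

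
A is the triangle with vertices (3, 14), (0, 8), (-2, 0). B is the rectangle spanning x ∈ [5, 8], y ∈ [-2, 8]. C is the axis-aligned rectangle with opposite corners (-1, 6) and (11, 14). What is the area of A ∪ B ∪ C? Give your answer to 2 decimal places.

By inclusion–exclusion:
Individual areas: |A| = 6, |B| = 30, |C| = 96.
|A∩B| = 0.
|A∩C| = 4.0714.
|B∩C|: x∈[5,8], y∈[6,8] → 3·2 = 6.
|A∩B∩C| = 0.
|A ∪ B ∪ C| = 132 − 10.0714 + 0 = 121.93.

121.93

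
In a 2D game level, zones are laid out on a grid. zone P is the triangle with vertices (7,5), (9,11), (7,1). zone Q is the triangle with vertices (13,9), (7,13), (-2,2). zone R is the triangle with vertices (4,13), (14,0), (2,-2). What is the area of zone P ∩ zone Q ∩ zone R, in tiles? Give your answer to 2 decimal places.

0.55

The intersection is the polygon with vertices (8.147,6.735), (7.474,6.421), (7.954,7.861), (8.286,7.429).
By the shoelace formula its area is 0.55.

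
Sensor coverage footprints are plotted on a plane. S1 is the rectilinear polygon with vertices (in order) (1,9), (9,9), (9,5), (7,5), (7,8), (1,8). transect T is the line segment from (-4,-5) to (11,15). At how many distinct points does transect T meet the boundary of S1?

2

The segment meets the boundary at (5.75,8), (6.5,9).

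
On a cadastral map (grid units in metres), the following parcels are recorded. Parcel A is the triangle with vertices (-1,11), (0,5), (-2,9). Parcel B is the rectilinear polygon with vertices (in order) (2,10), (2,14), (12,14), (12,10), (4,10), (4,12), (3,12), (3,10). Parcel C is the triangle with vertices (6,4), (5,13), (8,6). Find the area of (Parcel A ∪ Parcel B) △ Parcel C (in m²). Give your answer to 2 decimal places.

49.14

|Parcel A ∪ Parcel B| = 42.
|(Parcel A ∪ Parcel B) ∩ Parcel C| = 1.4286.
|(Parcel A ∪ Parcel B) △ Parcel C| = 42 + 10 − 2.8571 = 49.14.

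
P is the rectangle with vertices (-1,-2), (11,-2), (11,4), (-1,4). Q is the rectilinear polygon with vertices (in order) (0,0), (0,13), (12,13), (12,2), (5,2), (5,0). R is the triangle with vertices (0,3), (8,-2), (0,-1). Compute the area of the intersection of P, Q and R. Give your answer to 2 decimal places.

The intersection is the polygon with vertices (0,0), (0,3), (4.8,0).
By the shoelace formula its area is 7.20.

7.20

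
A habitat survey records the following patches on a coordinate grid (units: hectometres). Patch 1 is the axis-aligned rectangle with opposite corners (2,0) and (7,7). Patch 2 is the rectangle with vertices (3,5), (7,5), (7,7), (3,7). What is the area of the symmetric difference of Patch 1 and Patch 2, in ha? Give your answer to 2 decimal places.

27.00

|Patch 1∩Patch 2|: x∈[3,7], y∈[5,7] → 4·2 = 8.
|Patch 1 △ Patch 2| = |Patch 1| + |Patch 2| − 2·|Patch 1∩Patch 2| = 35 + 8 − 16 = 27.00.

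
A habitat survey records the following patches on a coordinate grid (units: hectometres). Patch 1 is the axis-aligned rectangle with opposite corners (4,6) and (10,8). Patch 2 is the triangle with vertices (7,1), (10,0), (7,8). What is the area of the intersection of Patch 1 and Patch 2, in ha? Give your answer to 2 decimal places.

The intersection is the polygon with vertices (7,6), (7,8), (7.75,6).
By the shoelace formula its area is 0.75.

0.75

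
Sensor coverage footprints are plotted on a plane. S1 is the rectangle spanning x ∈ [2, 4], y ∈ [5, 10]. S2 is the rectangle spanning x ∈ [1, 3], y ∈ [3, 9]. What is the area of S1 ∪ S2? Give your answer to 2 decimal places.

18.00

By inclusion–exclusion:
Individual areas: |S1| = 10, |S2| = 12.
|S1∩S2|: x∈[2,3], y∈[5,9] → 1·4 = 4.
|S1 ∪ S2| = 22 − 4 = 18.00.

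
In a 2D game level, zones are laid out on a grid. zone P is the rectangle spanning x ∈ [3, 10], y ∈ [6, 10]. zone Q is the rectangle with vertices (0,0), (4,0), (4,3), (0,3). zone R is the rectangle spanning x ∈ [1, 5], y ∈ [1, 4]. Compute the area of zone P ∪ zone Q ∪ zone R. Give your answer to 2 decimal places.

By inclusion–exclusion:
Individual areas: |zone P| = 28, |zone Q| = 12, |zone R| = 12.
|zone P∩zone Q| = 0 (no overlap).
|zone P∩zone R| = 0 (no overlap).
|zone Q∩zone R|: x∈[1,4], y∈[1,3] → 3·2 = 6.
|zone P∩zone Q∩zone R| = 0.
|zone P ∪ zone Q ∪ zone R| = 52 − 6 + 0 = 46.00.

46.00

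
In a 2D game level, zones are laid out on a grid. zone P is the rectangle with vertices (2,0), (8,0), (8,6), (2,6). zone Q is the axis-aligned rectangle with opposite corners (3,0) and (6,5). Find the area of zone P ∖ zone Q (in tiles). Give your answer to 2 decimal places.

21.00

|zone P∩zone Q|: x∈[3,6], y∈[0,5] → 3·5 = 15.
|zone P| = 36.
|zone P ∖ zone Q| = |zone P| − |zone P∩zone Q| = 36 − 15 = 21.00.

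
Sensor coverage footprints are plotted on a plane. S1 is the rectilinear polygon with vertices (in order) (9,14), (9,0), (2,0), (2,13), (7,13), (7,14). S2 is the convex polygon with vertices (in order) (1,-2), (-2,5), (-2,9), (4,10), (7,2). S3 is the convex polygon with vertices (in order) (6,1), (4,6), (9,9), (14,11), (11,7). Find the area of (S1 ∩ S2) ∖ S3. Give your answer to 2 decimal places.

|S1 ∩ S2| = 34.6667.
|(S1 ∩ S2) ∩ S3| = 6.8345.
|(S1 ∩ S2) ∖ S3| = 34.6667 − 6.8345 = 27.83.

27.83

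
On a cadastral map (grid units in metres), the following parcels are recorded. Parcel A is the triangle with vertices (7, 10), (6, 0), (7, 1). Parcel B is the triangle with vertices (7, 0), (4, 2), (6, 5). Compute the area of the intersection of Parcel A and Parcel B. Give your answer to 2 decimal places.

The intersection is the polygon with vertices (6.333,3.333), (6.833,0.833), (6.4,0.4), (6.062,0.625).
By the shoelace formula its area is 1.14.

1.14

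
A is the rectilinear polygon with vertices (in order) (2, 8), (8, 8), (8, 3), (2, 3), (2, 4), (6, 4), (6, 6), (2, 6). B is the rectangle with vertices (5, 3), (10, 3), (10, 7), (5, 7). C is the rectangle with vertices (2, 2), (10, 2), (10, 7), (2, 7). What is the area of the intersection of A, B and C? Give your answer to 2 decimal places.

10.00

The intersection is the polygon with vertices (5,3), (5,4), (6,4), (6,6), (5,6), (5,7), (8,7), (8,3).
By the shoelace formula its area is 10.00.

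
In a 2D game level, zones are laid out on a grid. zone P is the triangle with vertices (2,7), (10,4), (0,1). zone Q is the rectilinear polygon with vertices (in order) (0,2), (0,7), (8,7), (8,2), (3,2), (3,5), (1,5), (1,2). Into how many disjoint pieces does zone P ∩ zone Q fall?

zone P ∩ zone Q splits into 2 disjoint pieces (area 17.65, area 0.6667).

2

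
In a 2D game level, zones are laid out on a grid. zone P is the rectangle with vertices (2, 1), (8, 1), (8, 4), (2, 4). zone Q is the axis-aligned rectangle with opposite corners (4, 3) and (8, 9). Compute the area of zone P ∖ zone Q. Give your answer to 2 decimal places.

14.00

|zone P∩zone Q|: x∈[4,8], y∈[3,4] → 4·1 = 4.
|zone P| = 18.
|zone P ∖ zone Q| = |zone P| − |zone P∩zone Q| = 18 − 4 = 14.00.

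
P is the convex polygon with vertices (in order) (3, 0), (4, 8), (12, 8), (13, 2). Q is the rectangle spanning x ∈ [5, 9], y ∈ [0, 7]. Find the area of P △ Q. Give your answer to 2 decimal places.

41.40

|P| = 63, |Q| = 28, |P∩Q| = 24.8.
|P △ Q| = |P| + |Q| − 2·|P∩Q| = 63 + 28 − 49.6 = 41.40.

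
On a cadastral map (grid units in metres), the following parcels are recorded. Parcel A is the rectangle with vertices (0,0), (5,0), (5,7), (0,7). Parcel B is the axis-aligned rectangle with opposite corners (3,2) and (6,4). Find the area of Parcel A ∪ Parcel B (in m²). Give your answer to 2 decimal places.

37.00

By inclusion–exclusion:
Individual areas: |Parcel A| = 35, |Parcel B| = 6.
|Parcel A∩Parcel B|: x∈[3,5], y∈[2,4] → 2·2 = 4.
|Parcel A ∪ Parcel B| = 41 − 4 = 37.00.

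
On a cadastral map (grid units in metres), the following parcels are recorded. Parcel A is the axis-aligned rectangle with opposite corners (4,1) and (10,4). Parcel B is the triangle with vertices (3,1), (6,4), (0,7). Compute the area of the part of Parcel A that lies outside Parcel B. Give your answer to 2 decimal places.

|Parcel A| = 18, |Parcel A∩Parcel B| = 2.
|Parcel A ∖ Parcel B| = |Parcel A| − |Parcel A∩Parcel B| = 18 − 2 = 16.00.

16.00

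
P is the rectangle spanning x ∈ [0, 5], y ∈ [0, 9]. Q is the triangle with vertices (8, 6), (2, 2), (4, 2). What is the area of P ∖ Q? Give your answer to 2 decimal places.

42.50

|P| = 45, |P∩Q| = 2.5.
|P ∖ Q| = |P| − |P∩Q| = 45 − 2.5 = 42.50.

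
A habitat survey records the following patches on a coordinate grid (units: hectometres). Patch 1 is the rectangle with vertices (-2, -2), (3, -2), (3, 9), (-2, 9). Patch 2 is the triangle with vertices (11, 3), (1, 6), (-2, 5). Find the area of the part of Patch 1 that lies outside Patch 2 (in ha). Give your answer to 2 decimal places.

50.18

|Patch 1| = 55, |Patch 1∩Patch 2| = 4.8231.
|Patch 1 ∖ Patch 2| = |Patch 1| − |Patch 1∩Patch 2| = 55 − 4.8231 = 50.18.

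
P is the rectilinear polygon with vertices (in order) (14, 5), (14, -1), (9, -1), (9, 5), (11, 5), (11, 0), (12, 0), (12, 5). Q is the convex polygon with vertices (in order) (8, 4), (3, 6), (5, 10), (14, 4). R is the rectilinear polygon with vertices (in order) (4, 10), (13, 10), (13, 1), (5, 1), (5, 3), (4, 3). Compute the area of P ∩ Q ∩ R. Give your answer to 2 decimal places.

2.92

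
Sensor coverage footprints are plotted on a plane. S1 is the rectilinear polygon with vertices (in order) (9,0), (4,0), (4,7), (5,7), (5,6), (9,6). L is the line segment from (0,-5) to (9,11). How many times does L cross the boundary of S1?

The segment meets the boundary at (4,2.111), (6.188,6).

2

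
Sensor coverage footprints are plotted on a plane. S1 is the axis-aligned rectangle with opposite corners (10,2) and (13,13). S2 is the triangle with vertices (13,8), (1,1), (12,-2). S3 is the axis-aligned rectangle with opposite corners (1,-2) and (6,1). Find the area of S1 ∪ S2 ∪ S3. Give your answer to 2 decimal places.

By inclusion–exclusion:
Individual areas: |S1| = 33, |S2| = 56.5, |S3| = 15.
|S1∩S2| = 13.575.
|S1∩S3| = 0 (no overlap).
|S2∩S3| = 3.4091.
|S1∩S2∩S3| = 0.
|S1 ∪ S2 ∪ S3| = 104.5 − 16.9841 + 0 = 87.52.

87.52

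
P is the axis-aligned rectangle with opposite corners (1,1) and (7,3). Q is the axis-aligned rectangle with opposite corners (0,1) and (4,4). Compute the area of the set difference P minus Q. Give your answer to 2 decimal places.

|P∩Q|: x∈[1,4], y∈[1,3] → 3·2 = 6.
|P| = 12.
|P ∖ Q| = |P| − |P∩Q| = 12 − 6 = 6.00.

6.00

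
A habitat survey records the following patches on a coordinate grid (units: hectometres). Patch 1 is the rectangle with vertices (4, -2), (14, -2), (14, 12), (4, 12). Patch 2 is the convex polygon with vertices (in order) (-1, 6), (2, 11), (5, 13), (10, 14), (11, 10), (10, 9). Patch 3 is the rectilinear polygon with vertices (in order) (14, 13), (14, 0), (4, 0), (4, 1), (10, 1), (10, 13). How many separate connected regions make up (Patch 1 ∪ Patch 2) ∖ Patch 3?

(Patch 1 ∪ Patch 2) ∖ Patch 3 splits into 2 disjoint pieces (area 20, area 89.7159).

2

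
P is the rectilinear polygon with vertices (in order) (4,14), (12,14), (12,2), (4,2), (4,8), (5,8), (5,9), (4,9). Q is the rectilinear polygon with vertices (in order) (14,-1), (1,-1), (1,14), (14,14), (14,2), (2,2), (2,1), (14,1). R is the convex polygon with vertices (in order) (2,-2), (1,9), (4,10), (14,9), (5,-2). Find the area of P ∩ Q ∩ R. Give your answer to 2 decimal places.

51.31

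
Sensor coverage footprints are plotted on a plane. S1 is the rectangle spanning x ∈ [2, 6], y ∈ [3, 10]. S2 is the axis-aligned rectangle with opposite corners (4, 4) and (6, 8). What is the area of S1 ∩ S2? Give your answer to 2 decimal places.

8.00

|S1∩S2|: x∈[4,6], y∈[4,8] → 2·4 = 8.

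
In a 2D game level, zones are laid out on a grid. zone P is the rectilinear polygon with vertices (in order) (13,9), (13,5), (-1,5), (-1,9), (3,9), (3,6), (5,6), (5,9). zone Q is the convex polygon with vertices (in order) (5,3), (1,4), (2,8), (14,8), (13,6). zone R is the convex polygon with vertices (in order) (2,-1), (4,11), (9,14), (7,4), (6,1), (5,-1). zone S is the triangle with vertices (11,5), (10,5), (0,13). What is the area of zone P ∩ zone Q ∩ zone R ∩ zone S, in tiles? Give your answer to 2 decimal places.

0.56

The intersection is the polygon with vertices (6.875,8), (7.683,7.413), (7.586,6.931), (6.25,8).
By the shoelace formula its area is 0.56.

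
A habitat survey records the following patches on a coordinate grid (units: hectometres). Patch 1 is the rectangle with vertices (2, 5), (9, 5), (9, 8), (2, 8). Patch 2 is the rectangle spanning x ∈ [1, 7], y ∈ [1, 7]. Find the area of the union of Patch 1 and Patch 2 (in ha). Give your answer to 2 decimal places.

By inclusion–exclusion:
Individual areas: |Patch 1| = 21, |Patch 2| = 36.
|Patch 1∩Patch 2|: x∈[2,7], y∈[5,7] → 5·2 = 10.
|Patch 1 ∪ Patch 2| = 57 − 10 = 47.00.

47.00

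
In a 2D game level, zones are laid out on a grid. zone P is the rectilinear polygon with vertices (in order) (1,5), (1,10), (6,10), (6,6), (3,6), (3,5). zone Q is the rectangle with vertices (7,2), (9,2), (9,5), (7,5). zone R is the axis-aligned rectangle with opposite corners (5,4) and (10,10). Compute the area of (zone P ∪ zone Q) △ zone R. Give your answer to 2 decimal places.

|zone P ∪ zone Q| = 28.
|(zone P ∪ zone Q) ∩ zone R| = 6.
|(zone P ∪ zone Q) △ zone R| = 28 + 30 − 12 = 46.00.

46.00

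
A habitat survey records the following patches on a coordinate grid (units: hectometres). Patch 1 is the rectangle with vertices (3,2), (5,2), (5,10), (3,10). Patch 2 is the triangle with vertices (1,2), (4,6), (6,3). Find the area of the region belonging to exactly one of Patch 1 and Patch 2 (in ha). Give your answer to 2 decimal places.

13.73

|Patch 1| = 16, |Patch 2| = 8.5, |Patch 1∩Patch 2| = 5.3833.
|Patch 1 △ Patch 2| = |Patch 1| + |Patch 2| − 2·|Patch 1∩Patch 2| = 16 + 8.5 − 10.7667 = 13.73.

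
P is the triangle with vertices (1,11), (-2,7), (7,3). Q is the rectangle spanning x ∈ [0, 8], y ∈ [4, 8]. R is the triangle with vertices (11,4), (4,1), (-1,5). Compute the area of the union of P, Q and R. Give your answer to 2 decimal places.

By inclusion–exclusion:
Individual areas: |P| = 24, |Q| = 32, |R| = 21.5.
|P∩Q| = 13.9861.
|P∩R| = 1.7504.
|Q∩R| = 4.6417.
|P∩Q∩R| = 1.0004.
|P ∪ Q ∪ R| = 77.5 − 20.3782 + 1.0004 = 58.12.

58.12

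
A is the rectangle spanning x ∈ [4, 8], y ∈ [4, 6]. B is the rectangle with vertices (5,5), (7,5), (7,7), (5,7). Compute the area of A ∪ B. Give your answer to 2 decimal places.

10.00

By inclusion–exclusion:
Individual areas: |A| = 8, |B| = 4.
|A∩B|: x∈[5,7], y∈[5,6] → 2·1 = 2.
|A ∪ B| = 12 − 2 = 10.00.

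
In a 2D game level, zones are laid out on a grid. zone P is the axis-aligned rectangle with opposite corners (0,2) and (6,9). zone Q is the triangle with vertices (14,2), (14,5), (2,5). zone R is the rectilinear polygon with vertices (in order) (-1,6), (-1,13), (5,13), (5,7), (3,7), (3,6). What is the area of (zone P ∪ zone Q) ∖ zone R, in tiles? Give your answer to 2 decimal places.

|zone P ∪ zone Q| = 58.
|(zone P ∪ zone Q) ∩ zone R| = 13.
|(zone P ∪ zone Q) ∖ zone R| = 58 − 13 = 45.00.

45.00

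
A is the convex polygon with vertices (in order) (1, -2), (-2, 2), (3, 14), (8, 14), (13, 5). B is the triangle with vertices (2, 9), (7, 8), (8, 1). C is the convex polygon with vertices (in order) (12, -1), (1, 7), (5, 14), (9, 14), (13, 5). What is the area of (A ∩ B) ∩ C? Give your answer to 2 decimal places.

16.38

The region (A ∩ B) ∩ C is the polygon with vertices (2.081,8.892), (2.128,8.974), (7,8), (7.855,2.014), (6.5,3).
By the shoelace formula its area is 16.38.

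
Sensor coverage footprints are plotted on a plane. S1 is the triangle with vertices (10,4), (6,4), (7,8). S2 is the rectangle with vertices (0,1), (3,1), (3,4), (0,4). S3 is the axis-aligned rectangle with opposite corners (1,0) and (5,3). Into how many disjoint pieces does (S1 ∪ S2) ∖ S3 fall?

2

(S1 ∪ S2) ∖ S3 splits into 2 disjoint pieces (area 8, area 5).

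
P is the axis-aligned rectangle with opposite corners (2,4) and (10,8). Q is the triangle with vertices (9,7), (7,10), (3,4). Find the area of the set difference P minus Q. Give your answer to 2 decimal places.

|P| = 32, |P∩Q| = 9.3333.
|P ∖ Q| = |P| − |P∩Q| = 32 − 9.3333 = 22.67.

22.67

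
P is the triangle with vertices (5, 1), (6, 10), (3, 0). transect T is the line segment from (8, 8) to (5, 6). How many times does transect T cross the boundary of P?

1

The segment meets the boundary at (5.6,6.4).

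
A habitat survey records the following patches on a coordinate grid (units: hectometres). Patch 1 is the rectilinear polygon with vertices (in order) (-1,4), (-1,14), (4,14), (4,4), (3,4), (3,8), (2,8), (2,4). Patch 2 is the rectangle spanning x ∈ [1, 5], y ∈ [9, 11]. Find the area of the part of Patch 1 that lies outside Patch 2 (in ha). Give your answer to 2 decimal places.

40.00

|Patch 1| = 46, |Patch 1∩Patch 2| = 6.
|Patch 1 ∖ Patch 2| = |Patch 1| − |Patch 1∩Patch 2| = 46 − 6 = 40.00.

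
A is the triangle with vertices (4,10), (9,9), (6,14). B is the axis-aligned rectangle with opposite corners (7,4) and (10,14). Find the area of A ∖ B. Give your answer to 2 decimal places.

8.07

|A| = 11, |A∩B| = 2.9333.
|A ∖ B| = |A| − |A∩B| = 11 − 2.9333 = 8.07.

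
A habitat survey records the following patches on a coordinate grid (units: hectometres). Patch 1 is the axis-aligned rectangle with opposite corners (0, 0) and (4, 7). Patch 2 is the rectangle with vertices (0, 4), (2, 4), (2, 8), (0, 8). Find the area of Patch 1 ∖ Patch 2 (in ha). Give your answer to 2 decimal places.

|Patch 1∩Patch 2|: x∈[0,2], y∈[4,7] → 2·3 = 6.
|Patch 1| = 28.
|Patch 1 ∖ Patch 2| = |Patch 1| − |Patch 1∩Patch 2| = 28 − 6 = 22.00.

22.00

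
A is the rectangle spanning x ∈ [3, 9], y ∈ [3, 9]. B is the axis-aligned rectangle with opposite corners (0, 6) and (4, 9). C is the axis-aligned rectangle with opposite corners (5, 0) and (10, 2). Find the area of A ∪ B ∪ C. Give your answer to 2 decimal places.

55.00

By inclusion–exclusion:
Individual areas: |A| = 36, |B| = 12, |C| = 10.
|A∩B|: x∈[3,4], y∈[6,9] → 1·3 = 3.
|A∩C| = 0 (no overlap).
|B∩C| = 0 (no overlap).
|A∩B∩C| = 0.
|A ∪ B ∪ C| = 58 − 3 + 0 = 55.00.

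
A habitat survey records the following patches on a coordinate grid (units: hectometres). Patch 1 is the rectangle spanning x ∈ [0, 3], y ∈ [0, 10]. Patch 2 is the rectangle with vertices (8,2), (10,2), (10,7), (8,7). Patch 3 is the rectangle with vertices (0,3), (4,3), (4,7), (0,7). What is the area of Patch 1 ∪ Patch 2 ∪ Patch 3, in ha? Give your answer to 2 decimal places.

44.00

By inclusion–exclusion:
Individual areas: |Patch 1| = 30, |Patch 2| = 10, |Patch 3| = 16.
|Patch 1∩Patch 2| = 0 (no overlap).
|Patch 1∩Patch 3|: x∈[0,3], y∈[3,7] → 3·4 = 12.
|Patch 2∩Patch 3| = 0 (no overlap).
|Patch 1∩Patch 2∩Patch 3| = 0.
|Patch 1 ∪ Patch 2 ∪ Patch 3| = 56 − 12 + 0 = 44.00.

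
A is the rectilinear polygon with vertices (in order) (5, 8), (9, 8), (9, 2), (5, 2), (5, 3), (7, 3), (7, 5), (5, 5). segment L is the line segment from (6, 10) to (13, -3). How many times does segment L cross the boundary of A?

2

The segment meets the boundary at (9,4.429), (7.077,8).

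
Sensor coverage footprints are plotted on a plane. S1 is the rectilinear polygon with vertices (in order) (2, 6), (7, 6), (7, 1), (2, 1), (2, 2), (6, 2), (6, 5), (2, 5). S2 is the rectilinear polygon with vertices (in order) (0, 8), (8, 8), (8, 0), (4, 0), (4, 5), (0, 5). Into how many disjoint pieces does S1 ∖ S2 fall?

1

S1 ∖ S2 is a single connected region.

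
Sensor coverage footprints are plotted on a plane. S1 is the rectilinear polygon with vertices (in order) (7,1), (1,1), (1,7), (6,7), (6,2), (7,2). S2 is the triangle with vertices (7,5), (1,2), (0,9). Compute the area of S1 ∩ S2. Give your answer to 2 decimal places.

The intersection is the polygon with vertices (1,7), (3.5,7), (6,5.571), (6,4.5), (1,2).
By the shoelace formula its area is 16.96.

16.96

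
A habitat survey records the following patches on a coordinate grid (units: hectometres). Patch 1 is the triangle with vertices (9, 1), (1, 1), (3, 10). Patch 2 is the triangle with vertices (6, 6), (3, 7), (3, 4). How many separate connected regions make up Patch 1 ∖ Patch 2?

Patch 1 ∖ Patch 2 is a single connected region.

1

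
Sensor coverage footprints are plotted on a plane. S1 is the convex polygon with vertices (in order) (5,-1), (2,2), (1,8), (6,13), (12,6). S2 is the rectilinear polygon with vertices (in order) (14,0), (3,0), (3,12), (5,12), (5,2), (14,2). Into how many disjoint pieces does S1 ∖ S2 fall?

S1 ∖ S2 splits into 3 disjoint pieces (area 1, area 11.5, area 47.5).

3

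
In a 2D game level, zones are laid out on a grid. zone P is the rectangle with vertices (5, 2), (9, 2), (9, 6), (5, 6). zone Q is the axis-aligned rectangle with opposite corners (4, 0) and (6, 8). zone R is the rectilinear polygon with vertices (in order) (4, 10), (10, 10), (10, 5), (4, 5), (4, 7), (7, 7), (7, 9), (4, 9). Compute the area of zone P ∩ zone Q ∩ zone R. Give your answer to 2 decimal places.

1.00

The intersection is the polygon with vertices (5,6), (6,6), (6,5), (5,5).
By the shoelace formula its area is 1.00.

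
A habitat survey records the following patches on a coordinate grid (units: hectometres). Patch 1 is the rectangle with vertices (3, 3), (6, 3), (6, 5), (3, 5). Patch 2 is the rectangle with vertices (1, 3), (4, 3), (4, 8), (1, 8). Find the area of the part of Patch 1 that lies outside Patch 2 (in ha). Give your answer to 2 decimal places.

4.00

|Patch 1∩Patch 2|: x∈[3,4], y∈[3,5] → 1·2 = 2.
|Patch 1| = 6.
|Patch 1 ∖ Patch 2| = |Patch 1| − |Patch 1∩Patch 2| = 6 − 2 = 4.00.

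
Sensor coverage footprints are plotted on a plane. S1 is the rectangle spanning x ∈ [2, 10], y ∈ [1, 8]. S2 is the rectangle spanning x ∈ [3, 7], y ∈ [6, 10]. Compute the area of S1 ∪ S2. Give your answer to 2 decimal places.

By inclusion–exclusion:
Individual areas: |S1| = 56, |S2| = 16.
|S1∩S2|: x∈[3,7], y∈[6,8] → 4·2 = 8.
|S1 ∪ S2| = 72 − 8 = 64.00.

64.00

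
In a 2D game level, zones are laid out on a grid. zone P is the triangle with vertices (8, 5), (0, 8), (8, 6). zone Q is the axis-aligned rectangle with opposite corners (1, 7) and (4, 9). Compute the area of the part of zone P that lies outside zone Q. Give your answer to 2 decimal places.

3.40

|zone P| = 4, |zone P∩zone Q| = 0.6042.
|zone P ∖ zone Q| = |zone P| − |zone P∩zone Q| = 4 − 0.6042 = 3.40.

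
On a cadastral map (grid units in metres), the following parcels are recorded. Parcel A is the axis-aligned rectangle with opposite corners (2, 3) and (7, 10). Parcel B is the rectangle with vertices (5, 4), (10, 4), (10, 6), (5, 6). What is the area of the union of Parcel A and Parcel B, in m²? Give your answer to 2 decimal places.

By inclusion–exclusion:
Individual areas: |Parcel A| = 35, |Parcel B| = 10.
|Parcel A∩Parcel B|: x∈[5,7], y∈[4,6] → 2·2 = 4.
|Parcel A ∪ Parcel B| = 45 − 4 = 41.00.

41.00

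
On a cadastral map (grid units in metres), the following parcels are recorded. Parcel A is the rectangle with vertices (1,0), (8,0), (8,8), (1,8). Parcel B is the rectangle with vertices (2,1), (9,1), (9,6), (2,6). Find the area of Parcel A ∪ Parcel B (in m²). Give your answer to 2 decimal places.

By inclusion–exclusion:
Individual areas: |Parcel A| = 56, |Parcel B| = 35.
|Parcel A∩Parcel B|: x∈[2,8], y∈[1,6] → 6·5 = 30.
|Parcel A ∪ Parcel B| = 91 − 30 = 61.00.

61.00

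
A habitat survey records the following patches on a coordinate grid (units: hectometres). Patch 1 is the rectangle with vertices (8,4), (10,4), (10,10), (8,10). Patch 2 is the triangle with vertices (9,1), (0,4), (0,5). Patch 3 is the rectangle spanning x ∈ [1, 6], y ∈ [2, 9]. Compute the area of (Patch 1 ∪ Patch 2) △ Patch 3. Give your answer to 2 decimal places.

|Patch 1 ∪ Patch 2| = 16.5.
|(Patch 1 ∪ Patch 2) ∩ Patch 3| = 3.0556.
|(Patch 1 ∪ Patch 2) △ Patch 3| = 16.5 + 35 − 6.1111 = 45.39.

45.39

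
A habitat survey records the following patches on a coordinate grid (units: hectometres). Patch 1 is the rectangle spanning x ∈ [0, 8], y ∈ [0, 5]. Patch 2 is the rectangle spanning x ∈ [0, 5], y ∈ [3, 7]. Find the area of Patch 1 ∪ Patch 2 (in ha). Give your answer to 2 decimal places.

By inclusion–exclusion:
Individual areas: |Patch 1| = 40, |Patch 2| = 20.
|Patch 1∩Patch 2|: x∈[0,5], y∈[3,5] → 5·2 = 10.
|Patch 1 ∪ Patch 2| = 60 − 10 = 50.00.

50.00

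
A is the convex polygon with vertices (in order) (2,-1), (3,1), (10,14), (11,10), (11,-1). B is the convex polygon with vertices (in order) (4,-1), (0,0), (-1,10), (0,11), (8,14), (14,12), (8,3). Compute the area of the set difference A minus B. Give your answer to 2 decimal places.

27.36

|A| = 73.5, |A∩B| = 46.1435.
|A ∖ B| = |A| − |A∩B| = 73.5 − 46.1435 = 27.36.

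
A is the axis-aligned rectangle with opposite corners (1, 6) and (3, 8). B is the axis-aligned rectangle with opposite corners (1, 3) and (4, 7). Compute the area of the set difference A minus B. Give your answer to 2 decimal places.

2.00

|A∩B|: x∈[1,3], y∈[6,7] → 2·1 = 2.
|A| = 4.
|A ∖ B| = |A| − |A∩B| = 4 − 2 = 2.00.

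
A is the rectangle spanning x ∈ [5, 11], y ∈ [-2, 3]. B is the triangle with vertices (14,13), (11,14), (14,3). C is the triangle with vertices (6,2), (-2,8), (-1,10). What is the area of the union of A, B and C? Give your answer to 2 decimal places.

55.81

By inclusion–exclusion:
Individual areas: |A| = 30, |B| = 15, |C| = 11.
|A∩B| = 0.
|A∩C| = 0.1875.
|B∩C| = 0.
|A∩B∩C| = 0.
|A ∪ B ∪ C| = 56 − 0.1875 + 0 = 55.81.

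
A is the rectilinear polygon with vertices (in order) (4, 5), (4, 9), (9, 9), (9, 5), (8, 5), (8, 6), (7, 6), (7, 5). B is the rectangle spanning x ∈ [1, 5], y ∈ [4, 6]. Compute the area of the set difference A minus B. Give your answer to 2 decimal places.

18.00

|A| = 19, |A∩B| = 1.
|A ∖ B| = |A| − |A∩B| = 19 − 1 = 18.00.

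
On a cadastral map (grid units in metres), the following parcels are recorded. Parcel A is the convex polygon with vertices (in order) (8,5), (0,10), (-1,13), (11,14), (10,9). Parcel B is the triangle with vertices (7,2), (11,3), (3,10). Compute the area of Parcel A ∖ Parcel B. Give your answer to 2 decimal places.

|Parcel A| = 65, |Parcel A∩Parcel B| = 5.0395.
|Parcel A ∖ Parcel B| = |Parcel A| − |Parcel A∩Parcel B| = 65 − 5.0395 = 59.96.

59.96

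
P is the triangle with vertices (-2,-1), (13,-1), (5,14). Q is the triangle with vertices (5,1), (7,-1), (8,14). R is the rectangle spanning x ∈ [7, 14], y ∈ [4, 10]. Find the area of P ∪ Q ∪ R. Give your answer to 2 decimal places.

By inclusion–exclusion:
Individual areas: |P| = 112.5, |Q| = 16, |R| = 42.
|P∩Q| = 14.3893.
|P∩R| = 10.4.
|Q∩R| = 3.1872.
|P∩Q∩R| = 2.8872.
|P ∪ Q ∪ R| = 170.5 − 27.9764 + 2.8872 = 145.41.

145.41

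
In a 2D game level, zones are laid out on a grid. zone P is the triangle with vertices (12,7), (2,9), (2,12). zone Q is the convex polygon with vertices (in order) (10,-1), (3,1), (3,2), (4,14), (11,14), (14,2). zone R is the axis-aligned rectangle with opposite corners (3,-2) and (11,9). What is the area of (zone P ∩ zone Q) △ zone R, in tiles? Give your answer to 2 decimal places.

87.23

|zone P ∩ zone Q| = 10.4351.
|(zone P ∩ zone Q) ∩ zone R| = 5.6034.
|(zone P ∩ zone Q) △ zone R| = 10.4351 + 88 − 11.2068 = 87.23.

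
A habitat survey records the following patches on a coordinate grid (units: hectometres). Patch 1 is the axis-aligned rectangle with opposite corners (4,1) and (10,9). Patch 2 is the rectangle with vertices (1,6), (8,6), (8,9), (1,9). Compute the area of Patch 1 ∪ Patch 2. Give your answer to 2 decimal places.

57.00

By inclusion–exclusion:
Individual areas: |Patch 1| = 48, |Patch 2| = 21.
|Patch 1∩Patch 2|: x∈[4,8], y∈[6,9] → 4·3 = 12.
|Patch 1 ∪ Patch 2| = 69 − 12 = 57.00.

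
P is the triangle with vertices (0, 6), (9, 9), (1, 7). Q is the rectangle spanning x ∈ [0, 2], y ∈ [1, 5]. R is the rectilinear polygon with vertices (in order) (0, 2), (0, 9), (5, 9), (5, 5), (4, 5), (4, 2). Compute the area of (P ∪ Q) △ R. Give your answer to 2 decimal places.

|P ∪ Q| = 11.
|(P ∪ Q) ∩ R| = 8.3333.
|(P ∪ Q) △ R| = 11 + 32 − 16.6667 = 26.33.

26.33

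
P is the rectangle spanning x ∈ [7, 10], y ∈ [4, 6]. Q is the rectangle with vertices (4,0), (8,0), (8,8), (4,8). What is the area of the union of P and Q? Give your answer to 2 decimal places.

36.00

By inclusion–exclusion:
Individual areas: |P| = 6, |Q| = 32.
|P∩Q|: x∈[7,8], y∈[4,6] → 1·2 = 2.
|P ∪ Q| = 38 − 2 = 36.00.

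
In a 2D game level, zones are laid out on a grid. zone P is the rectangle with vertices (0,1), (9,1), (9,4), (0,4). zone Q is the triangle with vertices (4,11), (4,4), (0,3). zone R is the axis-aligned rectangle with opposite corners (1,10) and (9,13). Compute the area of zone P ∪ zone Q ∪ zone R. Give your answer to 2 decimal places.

63.00

By inclusion–exclusion:
Individual areas: |zone P| = 27, |zone Q| = 14, |zone R| = 24.
|zone P∩zone Q| = 1.75.
|zone P∩zone R| = 0 (no overlap).
|zone Q∩zone R| = 0.25.
|zone P∩zone Q∩zone R| = 0.
|zone P ∪ zone Q ∪ zone R| = 65 − 2 + 0 = 63.00.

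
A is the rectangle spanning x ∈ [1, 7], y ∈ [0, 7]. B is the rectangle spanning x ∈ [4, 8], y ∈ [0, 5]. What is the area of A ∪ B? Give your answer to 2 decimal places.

By inclusion–exclusion:
Individual areas: |A| = 42, |B| = 20.
|A∩B|: x∈[4,7], y∈[0,5] → 3·5 = 15.
|A ∪ B| = 62 − 15 = 47.00.

47.00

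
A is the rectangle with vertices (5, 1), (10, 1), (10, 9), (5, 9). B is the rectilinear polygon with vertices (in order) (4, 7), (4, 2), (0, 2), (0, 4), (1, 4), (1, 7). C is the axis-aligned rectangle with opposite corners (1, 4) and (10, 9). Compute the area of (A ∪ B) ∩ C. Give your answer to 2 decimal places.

34.00

|A ∪ B| = 57.
|(A ∪ B) ∩ C| = 34.00.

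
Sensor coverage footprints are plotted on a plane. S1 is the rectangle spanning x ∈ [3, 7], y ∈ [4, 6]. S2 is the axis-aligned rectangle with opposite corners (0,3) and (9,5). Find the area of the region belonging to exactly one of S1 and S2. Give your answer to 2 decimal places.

18.00

|S1∩S2|: x∈[3,7], y∈[4,5] → 4·1 = 4.
|S1 △ S2| = |S1| + |S2| − 2·|S1∩S2| = 8 + 18 − 8 = 18.00.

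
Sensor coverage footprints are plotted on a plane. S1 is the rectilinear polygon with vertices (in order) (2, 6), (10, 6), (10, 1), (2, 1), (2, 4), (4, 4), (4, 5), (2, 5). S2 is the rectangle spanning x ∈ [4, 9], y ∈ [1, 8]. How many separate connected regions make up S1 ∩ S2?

1

S1 ∩ S2 is a single connected region.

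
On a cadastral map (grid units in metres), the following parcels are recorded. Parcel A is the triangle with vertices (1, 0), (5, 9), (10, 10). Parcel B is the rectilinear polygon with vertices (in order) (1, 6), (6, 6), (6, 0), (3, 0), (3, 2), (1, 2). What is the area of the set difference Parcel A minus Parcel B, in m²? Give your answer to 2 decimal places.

|Parcel A| = 20.5, |Parcel A∩Parcel B| = 7.2.
|Parcel A ∖ Parcel B| = |Parcel A| − |Parcel A∩Parcel B| = 20.5 − 7.2 = 13.30.

13.30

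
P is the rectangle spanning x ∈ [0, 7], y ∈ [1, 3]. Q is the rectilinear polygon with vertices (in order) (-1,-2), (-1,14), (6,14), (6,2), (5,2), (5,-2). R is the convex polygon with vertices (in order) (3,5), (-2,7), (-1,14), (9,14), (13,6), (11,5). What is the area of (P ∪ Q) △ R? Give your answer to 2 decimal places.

|P ∪ Q| = 111.
|(P ∪ Q) ∩ R| = 59.8.
|(P ∪ Q) △ R| = 111 + 109.5 − 119.6 = 100.90.

100.90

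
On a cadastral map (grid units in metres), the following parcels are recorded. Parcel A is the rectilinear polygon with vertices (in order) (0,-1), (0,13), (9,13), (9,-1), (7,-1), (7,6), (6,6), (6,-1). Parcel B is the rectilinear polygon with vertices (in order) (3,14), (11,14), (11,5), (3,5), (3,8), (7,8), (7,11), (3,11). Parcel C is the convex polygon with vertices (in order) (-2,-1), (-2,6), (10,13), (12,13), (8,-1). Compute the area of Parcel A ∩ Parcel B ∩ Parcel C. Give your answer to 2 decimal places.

24.72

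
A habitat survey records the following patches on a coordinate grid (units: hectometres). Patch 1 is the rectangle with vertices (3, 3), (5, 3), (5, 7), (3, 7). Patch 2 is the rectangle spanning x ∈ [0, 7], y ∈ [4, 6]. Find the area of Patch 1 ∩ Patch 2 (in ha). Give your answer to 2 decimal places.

|Patch 1∩Patch 2|: x∈[3,5], y∈[4,6] → 2·2 = 4.

4.00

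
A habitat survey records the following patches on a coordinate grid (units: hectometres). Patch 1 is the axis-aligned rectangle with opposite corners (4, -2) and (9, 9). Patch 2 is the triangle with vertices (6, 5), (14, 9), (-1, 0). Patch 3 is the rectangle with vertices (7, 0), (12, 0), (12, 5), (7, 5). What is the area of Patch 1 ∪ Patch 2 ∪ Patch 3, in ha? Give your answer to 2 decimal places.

72.68

By inclusion–exclusion:
Individual areas: |Patch 1| = 55, |Patch 2| = 6, |Patch 3| = 25.
|Patch 1∩Patch 2| = 3.3214.
|Patch 1∩Patch 3|: x∈[7,9], y∈[0,5] → 2·5 = 10.
|Patch 2∩Patch 3| = 0.0333.
|Patch 1∩Patch 2∩Patch 3| = 0.0333.
|Patch 1 ∪ Patch 2 ∪ Patch 3| = 86 − 13.3548 + 0.0333 = 72.68.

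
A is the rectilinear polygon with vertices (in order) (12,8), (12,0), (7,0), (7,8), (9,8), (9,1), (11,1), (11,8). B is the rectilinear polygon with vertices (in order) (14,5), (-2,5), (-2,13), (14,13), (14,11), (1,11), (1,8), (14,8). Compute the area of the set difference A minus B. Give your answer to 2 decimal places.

|A| = 26, |A∩B| = 9.
|A ∖ B| = |A| − |A∩B| = 26 − 9 = 17.00.

17.00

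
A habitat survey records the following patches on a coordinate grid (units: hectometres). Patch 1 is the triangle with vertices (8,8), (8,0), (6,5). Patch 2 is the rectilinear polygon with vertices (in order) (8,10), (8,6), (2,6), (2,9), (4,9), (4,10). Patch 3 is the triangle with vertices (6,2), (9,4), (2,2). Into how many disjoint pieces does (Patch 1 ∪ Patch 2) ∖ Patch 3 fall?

(Patch 1 ∪ Patch 2) ∖ Patch 3 splits into 2 disjoint pieces (area 26.1905, area 1.7544).

2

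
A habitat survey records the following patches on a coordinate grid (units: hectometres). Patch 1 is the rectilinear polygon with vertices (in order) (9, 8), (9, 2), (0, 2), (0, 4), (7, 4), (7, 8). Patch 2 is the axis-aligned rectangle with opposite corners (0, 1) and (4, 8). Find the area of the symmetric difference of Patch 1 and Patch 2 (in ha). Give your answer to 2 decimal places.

|Patch 1| = 26, |Patch 2| = 28, |Patch 1∩Patch 2| = 8.
|Patch 1 △ Patch 2| = |Patch 1| + |Patch 2| − 2·|Patch 1∩Patch 2| = 26 + 28 − 16 = 38.00.

38.00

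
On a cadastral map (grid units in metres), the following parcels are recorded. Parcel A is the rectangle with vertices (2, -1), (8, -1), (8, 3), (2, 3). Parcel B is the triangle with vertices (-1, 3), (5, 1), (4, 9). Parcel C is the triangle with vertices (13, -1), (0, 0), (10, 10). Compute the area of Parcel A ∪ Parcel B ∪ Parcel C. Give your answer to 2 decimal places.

By inclusion–exclusion:
Individual areas: |Parcel A| = 24, |Parcel B| = 23, |Parcel C| = 70.
|Parcel A∩Parcel B| = 4.25.
|Parcel A∩Parcel C| = 19.8077.
|Parcel B∩Parcel C| = 5.1111.
|Parcel A∩Parcel B∩Parcel C| = 3.75.
|Parcel A ∪ Parcel B ∪ Parcel C| = 117 − 29.1688 + 3.75 = 91.58.

91.58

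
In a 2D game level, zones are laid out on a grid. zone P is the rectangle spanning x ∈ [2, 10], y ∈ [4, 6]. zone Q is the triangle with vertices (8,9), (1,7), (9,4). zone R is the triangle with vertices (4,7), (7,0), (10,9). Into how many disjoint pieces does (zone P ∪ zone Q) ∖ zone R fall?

2

(zone P ∪ zone Q) ∖ zone R splits into 2 disjoint pieces (area 2.6667, area 11.9702).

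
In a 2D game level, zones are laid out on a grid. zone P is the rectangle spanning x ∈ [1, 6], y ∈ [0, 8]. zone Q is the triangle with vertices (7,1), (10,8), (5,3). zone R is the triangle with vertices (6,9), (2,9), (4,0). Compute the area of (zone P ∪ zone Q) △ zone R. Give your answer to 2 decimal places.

|zone P ∪ zone Q| = 49.
|(zone P ∪ zone Q) ∩ zone R| = 14.2222.
|(zone P ∪ zone Q) △ zone R| = 49 + 18 − 28.4444 = 38.56.

38.56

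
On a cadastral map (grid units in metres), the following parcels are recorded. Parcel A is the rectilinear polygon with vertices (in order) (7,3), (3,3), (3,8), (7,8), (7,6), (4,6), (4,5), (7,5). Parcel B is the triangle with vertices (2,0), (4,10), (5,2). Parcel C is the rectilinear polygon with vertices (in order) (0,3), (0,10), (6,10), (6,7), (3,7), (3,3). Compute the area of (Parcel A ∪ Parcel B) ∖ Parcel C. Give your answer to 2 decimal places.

|Parcel A ∪ Parcel B| = 23.65.
|(Parcel A ∪ Parcel B) ∩ Parcel C| = 4.05.
|(Parcel A ∪ Parcel B) ∖ Parcel C| = 23.65 − 4.05 = 19.60.

19.60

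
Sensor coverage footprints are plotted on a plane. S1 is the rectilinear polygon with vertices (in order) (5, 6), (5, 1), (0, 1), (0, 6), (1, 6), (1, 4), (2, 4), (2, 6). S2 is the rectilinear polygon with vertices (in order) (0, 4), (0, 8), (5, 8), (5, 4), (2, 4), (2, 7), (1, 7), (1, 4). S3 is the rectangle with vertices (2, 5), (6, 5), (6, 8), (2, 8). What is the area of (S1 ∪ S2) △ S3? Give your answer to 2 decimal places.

|S1 ∪ S2| = 32.
|(S1 ∪ S2) ∩ S3| = 9.
|(S1 ∪ S2) △ S3| = 32 + 12 − 18 = 26.00.

26.00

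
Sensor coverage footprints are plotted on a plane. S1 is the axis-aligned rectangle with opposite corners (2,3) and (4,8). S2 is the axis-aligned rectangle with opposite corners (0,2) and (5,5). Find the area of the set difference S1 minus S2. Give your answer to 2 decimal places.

6.00

|S1∩S2|: x∈[2,4], y∈[3,5] → 2·2 = 4.
|S1| = 10.
|S1 ∖ S2| = |S1| − |S1∩S2| = 10 − 4 = 6.00.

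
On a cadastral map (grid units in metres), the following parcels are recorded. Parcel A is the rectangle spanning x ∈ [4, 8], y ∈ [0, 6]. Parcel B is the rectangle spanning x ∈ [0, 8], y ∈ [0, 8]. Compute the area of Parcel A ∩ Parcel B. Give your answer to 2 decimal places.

|Parcel A∩Parcel B|: x∈[4,8], y∈[0,6] → 4·6 = 24.

24.00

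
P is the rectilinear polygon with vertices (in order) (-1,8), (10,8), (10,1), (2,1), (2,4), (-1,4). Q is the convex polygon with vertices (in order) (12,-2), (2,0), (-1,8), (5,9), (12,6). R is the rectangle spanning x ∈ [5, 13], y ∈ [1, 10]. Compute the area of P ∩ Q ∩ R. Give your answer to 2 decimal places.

The intersection is the polygon with vertices (10,6.857), (10,1), (5,1), (5,8), (7.333,8).
By the shoelace formula its area is 33.48.

33.48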